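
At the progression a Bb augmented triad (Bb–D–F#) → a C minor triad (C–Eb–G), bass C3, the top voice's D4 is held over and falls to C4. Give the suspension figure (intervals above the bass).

At the second chord the bass is C3. The suspended D4 lies a ninth above the bass; after resolving down by step to C4, the interval above the bass becomes an octave.
Suspension figures are named by those two intervals: 9–8.

9–8 suspension.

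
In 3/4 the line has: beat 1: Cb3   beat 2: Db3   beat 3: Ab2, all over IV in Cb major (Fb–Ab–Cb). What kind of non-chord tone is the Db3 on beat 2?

The harmony at that moment is Fb major triad (Fb, Ab, Cb); Db3 is not a chord tone.
It is approached by step up from Cb3 and left by leap down to Ab2.
Step in, leap out, on a weak beat — an escape tone.

Escape tone.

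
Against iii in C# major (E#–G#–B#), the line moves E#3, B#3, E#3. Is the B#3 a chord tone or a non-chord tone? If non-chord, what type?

Chord tone (the fifth of E# minor triad).

E# minor triad contains E#, G#, B#; B# is the fifth, so it is a chord tone.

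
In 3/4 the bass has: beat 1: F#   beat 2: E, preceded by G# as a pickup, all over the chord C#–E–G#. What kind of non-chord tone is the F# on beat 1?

The harmony at that moment is C# minor triad (C#, E, G#); F# is not a chord tone.
It is approached by step down from G# and left by step down to E.
Step in, step out in the same direction — a passing tone.

Passing tone.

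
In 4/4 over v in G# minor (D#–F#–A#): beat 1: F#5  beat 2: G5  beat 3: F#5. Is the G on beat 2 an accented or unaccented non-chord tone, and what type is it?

The harmony at that moment is D# minor triad (D#, F#, A#); G5 is not a chord tone.
It is approached by step up from F#5 and left by step down to F#5.
Step away and step back to the same note — a neighbor tone (upper neighbor).
It falls on a weak beat, so it is unaccented.

Unaccented neighbor tone.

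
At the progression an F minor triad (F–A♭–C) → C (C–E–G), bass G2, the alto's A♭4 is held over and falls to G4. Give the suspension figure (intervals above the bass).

9–8 suspension.

At the second chord the bass is G2. The suspended A♭4 lies a ninth above the bass; after resolving down by step to G4, the interval above the bass becomes an octave.
Suspension figures are named by those two intervals: 9–8.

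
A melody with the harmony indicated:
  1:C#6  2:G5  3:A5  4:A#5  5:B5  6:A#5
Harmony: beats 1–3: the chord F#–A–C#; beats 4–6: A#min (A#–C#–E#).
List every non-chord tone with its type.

G5 (beat 2) — appoggiatura; B5 (beat 5) — neighbor tone.

The harmony at that moment is F# minor triad (F#, A, C#); G5 is not a chord tone.
It is approached by leap down from C#6 and left by step up to A5.
Leap in, step out — an appoggiatura.
The harmony at that moment is A# minor triad (A#, C#, E#); B5 is not a chord tone.
It is approached by step up from A#5 and left by step down to A#5.
Step away and step back to the same note — a neighbor tone (upper neighbor).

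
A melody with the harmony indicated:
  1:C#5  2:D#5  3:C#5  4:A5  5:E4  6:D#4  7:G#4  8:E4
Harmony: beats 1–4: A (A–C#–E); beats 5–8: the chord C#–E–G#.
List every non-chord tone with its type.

D#5 (beat 2) — neighbor tone; D#4 (beat 6) — escape tone.

The harmony at that moment is A major triad (A, C#, E); D#5 is not a chord tone.
It is approached by step up from C#5 and left by step down to C#5.
Step away and step back to the same note — a neighbor tone (upper neighbor).
The harmony at that moment is C# minor triad (C#, E, G#); D#4 is not a chord tone.
It is approached by step down from E4 and left by leap up to G#4.
Step in, leap out — an escape tone.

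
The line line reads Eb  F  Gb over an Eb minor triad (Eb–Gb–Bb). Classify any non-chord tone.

The harmony at that moment is Eb minor triad (Eb, Gb, Bb); F is not a chord tone.
It is approached by step up from Eb and left by step up to Gb.
Step in, step out in the same direction — a passing tone.

F is a passing tone.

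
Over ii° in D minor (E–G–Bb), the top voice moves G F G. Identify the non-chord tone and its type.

F is a neighbor tone.

The harmony at that moment is E diminished triad (E, G, Bb); F is not a chord tone.
It is approached by step down from G and left by step up to G.
Step away and step back to the same note — a neighbor tone (lower neighbor).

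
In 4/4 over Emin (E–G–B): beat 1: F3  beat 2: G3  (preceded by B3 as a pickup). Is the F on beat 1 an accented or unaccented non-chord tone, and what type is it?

Accented appoggiatura.

The harmony at that moment is E minor triad (E, G, B); F3 is not a chord tone.
It is approached by leap down from B3 and left by step up to G3.
Leap in, step out — an appoggiatura.
It falls on the downbeat, so it is accented.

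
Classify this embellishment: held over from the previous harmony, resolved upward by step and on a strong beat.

Retardation.

Approach: by preparation — the pitch is first a chord tone, then held (tied or repeated) while the harmony changes under it. Departure: up by step. Metric position: strong.
A prepared dissonance that resolves upward by step — a retardation. (The same figure resolving downward would be a suspension.)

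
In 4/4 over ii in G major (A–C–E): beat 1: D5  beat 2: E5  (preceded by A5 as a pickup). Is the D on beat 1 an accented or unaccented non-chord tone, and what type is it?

The harmony at that moment is A minor triad (A, C, E); D5 is not a chord tone.
It is approached by leap down from A5 and left by step up to E5.
Leap in, step out — an appoggiatura.
It falls on the downbeat, so it is accented.

Accented appoggiatura.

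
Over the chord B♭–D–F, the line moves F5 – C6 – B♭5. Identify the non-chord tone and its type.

C6 is an appoggiatura.

The harmony at that moment is B♭ major triad (B♭, D, F); C6 is not a chord tone.
It is approached by leap up from F5 and left by step down to B♭5.
Leap in, step out — an appoggiatura.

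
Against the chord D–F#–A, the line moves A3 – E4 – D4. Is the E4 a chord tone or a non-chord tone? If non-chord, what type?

Non-chord tone — an appoggiatura.

The harmony at that moment is D major triad (D, F#, A); E4 is not a chord tone.
It is approached by leap up from A3 and left by step down to D4.
Leap in, step out — an appoggiatura.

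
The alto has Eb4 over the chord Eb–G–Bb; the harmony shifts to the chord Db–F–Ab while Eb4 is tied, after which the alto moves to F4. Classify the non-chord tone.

The harmony at that moment is Db major triad (Db, F, Ab); Eb4 is not a chord tone.
It is held over (the same pitch as the preceding Eb4) and left by step up to F4.
Held over from the previous chord and resolving up by step — a retardation.

Eb4 is a retardation.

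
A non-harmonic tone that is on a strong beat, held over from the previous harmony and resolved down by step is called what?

Approach: by preparation — the pitch is first a chord tone, then held (tied or repeated) while the harmony changes under it. Departure: down by step. Metric position: strong.
A prepared dissonance that resolves downward by step — a suspension. (The same figure resolving upward would be a retardation.)

Suspension.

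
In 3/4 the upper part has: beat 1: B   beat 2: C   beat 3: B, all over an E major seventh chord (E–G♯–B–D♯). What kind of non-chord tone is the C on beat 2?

Upper neighbor tone.

The harmony at that moment is E major seventh chord (E, G♯, B, D♯); C is not a chord tone.
It is approached by step up from B and left by step down to B.
Step away and step back to the same note — a neighbor tone (upper neighbor).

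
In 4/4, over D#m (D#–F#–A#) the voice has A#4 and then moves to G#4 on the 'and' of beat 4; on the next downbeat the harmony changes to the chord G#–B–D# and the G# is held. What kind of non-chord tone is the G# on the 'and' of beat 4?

The harmony at that moment is D# minor triad (D#, F#, A#); G#4 is not a chord tone.
It is approached by step down from A#4 and then sustained as the same pitch into the next harmony.
Arriving early and becoming a chord tone when the harmony changes — an anticipation.

Anticipation.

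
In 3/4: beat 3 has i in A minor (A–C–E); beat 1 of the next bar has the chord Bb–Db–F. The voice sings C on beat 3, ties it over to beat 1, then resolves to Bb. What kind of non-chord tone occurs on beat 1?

The harmony at that moment is Bb minor triad (Bb, Db, F); C is not a chord tone.
It is held over (the same pitch as the preceding C) and left by step down to Bb.
Held over from the previous chord and resolving down by step — a suspension.

Suspension.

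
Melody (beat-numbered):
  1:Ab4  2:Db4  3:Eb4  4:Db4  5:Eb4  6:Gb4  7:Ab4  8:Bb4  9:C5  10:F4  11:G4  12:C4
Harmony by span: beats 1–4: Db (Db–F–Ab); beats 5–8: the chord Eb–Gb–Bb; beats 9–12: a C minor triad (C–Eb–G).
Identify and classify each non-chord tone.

The harmony at that moment is Db major triad (Db, F, Ab); Eb4 is not a chord tone.
It is approached by step up from Db4 and left by step down to Db4.
Step away and step back to the same note — a neighbor tone (upper neighbor).
The harmony at that moment is Eb minor triad (Eb, Gb, Bb); Ab4 is not a chord tone.
It is approached by step up from Gb4 and left by step up to Bb4.
Step in, step out in the same direction — a passing tone.
The harmony at that moment is C minor triad (C, Eb, G); F4 is not a chord tone.
It is approached by leap down from C5 and left by step up to G4.
Leap in, step out — an appoggiatura.

Eb4 (beat 3) — neighbor tone; Ab4 (beat 7) — passing tone; F4 (beat 10) — appoggiatura.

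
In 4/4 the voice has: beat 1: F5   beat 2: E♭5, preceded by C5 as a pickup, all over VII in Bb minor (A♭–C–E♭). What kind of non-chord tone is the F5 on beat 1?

Appoggiatura.

The harmony at that moment is A♭ major triad (A♭, C, E♭); F5 is not a chord tone.
It is approached by leap up from C5 and left by step down to E♭5.
Leap in, step out, metrically accented — an appoggiatura.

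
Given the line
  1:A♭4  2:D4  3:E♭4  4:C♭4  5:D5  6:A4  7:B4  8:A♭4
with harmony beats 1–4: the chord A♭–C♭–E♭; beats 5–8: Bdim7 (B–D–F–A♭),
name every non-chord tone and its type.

The harmony at that moment is A♭ minor triad (A♭, C♭, E♭); D4 is not a chord tone.
It is approached by leap down from A♭4 and left by step up to E♭4.
Leap in, step out — an appoggiatura.
The harmony at that moment is B diminished seventh chord (B, D, F, A♭); A4 is not a chord tone.
It is approached by leap down from D5 and left by step up to B4.
Leap in, step out — an appoggiatura.

D4 (beat 2) — appoggiatura; A4 (beat 6) — appoggiatura.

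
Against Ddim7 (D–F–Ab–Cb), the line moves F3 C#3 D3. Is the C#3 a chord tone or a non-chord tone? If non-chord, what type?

Non-chord tone — an appoggiatura.

The harmony at that moment is D diminished seventh chord (D, F, Ab, Cb); C#3 is not a chord tone.
It is approached by leap down from F3 and left by step up to D3.
Leap in, step out — an appoggiatura.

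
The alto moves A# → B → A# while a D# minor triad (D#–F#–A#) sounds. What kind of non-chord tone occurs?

The harmony at that moment is D# minor triad (D#, F#, A#); B is not a chord tone.
It is approached by step up from A# and left by step down to A#.
Step away and step back to the same note — a neighbor tone (upper neighbor).

B is a neighbor tone.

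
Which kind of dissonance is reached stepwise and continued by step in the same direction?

Approach: by step. Departure: by step, continuing in the same direction.
Stepwise on both sides with no change of direction means the note fills in the space between two different chord tones — a passing tone. (Had it turned back to its starting note it would be a neighbor tone instead.)

Passing tone.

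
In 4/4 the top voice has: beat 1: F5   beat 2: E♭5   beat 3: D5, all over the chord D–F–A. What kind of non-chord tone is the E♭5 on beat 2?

Passing tone.

The harmony at that moment is D minor triad (D, F, A); E♭5 is not a chord tone.
It is approached by step down from F5 and left by step down to D5.
Step in, step out in the same direction — a passing tone.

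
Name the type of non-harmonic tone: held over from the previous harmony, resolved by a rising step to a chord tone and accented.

Approach: by preparation — the pitch is first a chord tone, then held (tied or repeated) while the harmony changes under it. Departure: up by step. Metric position: strong.
A prepared dissonance that resolves upward by step — a retardation. (The same figure resolving downward would be a suspension.)

Retardation.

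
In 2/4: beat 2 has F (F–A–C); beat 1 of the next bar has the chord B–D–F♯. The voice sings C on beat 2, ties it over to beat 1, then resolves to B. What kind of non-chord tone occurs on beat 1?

Suspension.

The harmony at that moment is B minor triad (B, D, F♯); C is not a chord tone.
It is held over (the same pitch as the preceding C) and left by step down to B.
Held over from the previous chord and resolving down by step — a suspension.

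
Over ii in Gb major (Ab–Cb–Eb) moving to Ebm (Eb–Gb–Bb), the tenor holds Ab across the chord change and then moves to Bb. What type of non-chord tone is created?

Ab is a retardation.

The harmony at that moment is Eb minor triad (Eb, Gb, Bb); Ab is not a chord tone.
It is held over (the same pitch as the preceding Ab) and left by step up to Bb.
Held over from the previous chord and resolving up by step — a retardation.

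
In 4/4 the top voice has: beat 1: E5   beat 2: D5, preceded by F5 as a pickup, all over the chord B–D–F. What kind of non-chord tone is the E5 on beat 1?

The harmony at that moment is B diminished triad (B, D, F); E5 is not a chord tone.
It is approached by step down from F5 and left by step down to D5.
Step in, step out in the same direction — a passing tone.

Passing tone.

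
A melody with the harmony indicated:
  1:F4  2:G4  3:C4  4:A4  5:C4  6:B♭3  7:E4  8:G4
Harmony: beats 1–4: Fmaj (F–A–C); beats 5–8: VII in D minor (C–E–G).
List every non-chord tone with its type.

The harmony at that moment is F major triad (F, A, C); G4 is not a chord tone.
It is approached by step up from F4 and left by leap down to C4.
Step in, leap out — an escape tone.
The harmony at that moment is C major triad (C, E, G); B♭3 is not a chord tone.
It is approached by step down from C4 and left by leap up to E4.
Step in, leap out — an escape tone.

G4 (beat 2) — escape tone; B♭3 (beat 6) — escape tone.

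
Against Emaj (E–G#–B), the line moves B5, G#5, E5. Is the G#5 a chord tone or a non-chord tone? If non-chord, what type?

Chord tone (the third of E major triad).

E major triad contains E, G#, B; G# is the third, so it is a chord tone.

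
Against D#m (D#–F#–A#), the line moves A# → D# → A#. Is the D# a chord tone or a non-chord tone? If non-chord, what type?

D# minor triad contains D#, F#, A#; D# is the root, so it is a chord tone.

Chord tone (the root of D# minor triad).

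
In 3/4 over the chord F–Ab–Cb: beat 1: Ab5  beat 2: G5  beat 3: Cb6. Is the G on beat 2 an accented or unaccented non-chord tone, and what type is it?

Unaccented escape tone.

The harmony at that moment is F diminished triad (F, Ab, Cb); G5 is not a chord tone.
It is approached by step down from Ab5 and left by leap up to Cb6.
Step in, leap out — an escape tone.
It falls on a weak beat, so it is unaccented.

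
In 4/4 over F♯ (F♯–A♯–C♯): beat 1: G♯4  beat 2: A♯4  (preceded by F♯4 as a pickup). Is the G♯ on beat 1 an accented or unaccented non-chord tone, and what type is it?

Accented passing tone.

The harmony at that moment is F♯ major triad (F♯, A♯, C♯); G♯4 is not a chord tone.
It is approached by step up from F♯4 and left by step up to A♯4.
Step in, step out in the same direction — a passing tone.
It falls on the downbeat, so it is accented.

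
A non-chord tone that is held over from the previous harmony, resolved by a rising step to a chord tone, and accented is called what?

Approach: by preparation — the pitch is first a chord tone, then held (tied or repeated) while the harmony changes under it. Departure: up by step. Metric position: strong.
A prepared dissonance that resolves upward by step — a retardation. (The same figure resolving downward would be a suspension.)

Retardation.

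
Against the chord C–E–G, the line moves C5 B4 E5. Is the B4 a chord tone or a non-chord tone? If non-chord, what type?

The harmony at that moment is C major triad (C, E, G); B4 is not a chord tone.
It is approached by step down from C5 and left by leap up to E5.
Step in, leap out — an escape tone.

Non-chord tone — an escape tone.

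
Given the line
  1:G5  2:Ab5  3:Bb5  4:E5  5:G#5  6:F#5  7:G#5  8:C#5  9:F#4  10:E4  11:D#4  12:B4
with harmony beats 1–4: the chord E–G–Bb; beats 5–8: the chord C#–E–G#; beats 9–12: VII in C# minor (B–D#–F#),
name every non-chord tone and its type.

Ab5 (beat 2) — passing tone; F#5 (beat 6) — neighbor tone; E4 (beat 10) — passing tone.

The harmony at that moment is E diminished triad (E, G, Bb); Ab5 is not a chord tone.
It is approached by step up from G5 and left by step up to Bb5.
Step in, step out in the same direction — a passing tone.
The harmony at that moment is C# minor triad (C#, E, G#); F#5 is not a chord tone.
It is approached by step down from G#5 and left by step up to G#5.
Step away and step back to the same note — a neighbor tone (lower neighbor).
The harmony at that moment is B major triad (B, D#, F#); E4 is not a chord tone.
It is approached by step down from F#4 and left by step down to D#4.
Step in, step out in the same direction — a passing tone.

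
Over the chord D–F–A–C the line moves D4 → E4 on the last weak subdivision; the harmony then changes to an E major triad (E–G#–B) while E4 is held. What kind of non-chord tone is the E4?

E4 is an anticipation.

The harmony at that moment is D minor seventh chord (D, F, A, C); E4 is not a chord tone.
It is approached by step up from D4 and then sustained as the same pitch into the next harmony.
Arriving early and becoming a chord tone when the harmony changes — an anticipation.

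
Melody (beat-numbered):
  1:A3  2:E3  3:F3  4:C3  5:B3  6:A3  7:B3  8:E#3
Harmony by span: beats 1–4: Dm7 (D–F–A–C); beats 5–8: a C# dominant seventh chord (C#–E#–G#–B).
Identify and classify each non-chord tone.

The harmony at that moment is D minor seventh chord (D, F, A, C); E3 is not a chord tone.
It is approached by leap down from A3 and left by step up to F3.
Leap in, step out — an appoggiatura.
The harmony at that moment is C# dominant seventh chord (C#, E#, G#, B); A3 is not a chord tone.
It is approached by step down from B3 and left by step up to B3.
Step away and step back to the same note — a neighbor tone (lower neighbor).

E3 (beat 2) — appoggiatura; A3 (beat 6) — neighbor tone.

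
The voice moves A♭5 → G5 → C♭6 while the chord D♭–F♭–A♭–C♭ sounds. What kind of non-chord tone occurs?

G5 is an escape tone.

The harmony at that moment is D♭ minor seventh chord (D♭, F♭, A♭, C♭); G5 is not a chord tone.
It is approached by step down from A♭5 and left by leap up to C♭6.
Step in, leap out — an escape tone.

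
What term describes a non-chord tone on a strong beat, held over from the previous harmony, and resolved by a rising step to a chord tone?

Retardation.

Approach: by preparation — the pitch is first a chord tone, then held (tied or repeated) while the harmony changes under it. Departure: up by step. Metric position: strong.
A prepared dissonance that resolves upward by step — a retardation. (The same figure resolving downward would be a suspension.)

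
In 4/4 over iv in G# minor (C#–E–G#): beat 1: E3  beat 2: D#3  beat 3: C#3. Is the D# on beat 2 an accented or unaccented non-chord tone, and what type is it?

The harmony at that moment is C# minor triad (C#, E, G#); D#3 is not a chord tone.
It is approached by step down from E3 and left by step down to C#3.
Step in, step out in the same direction — a passing tone.
It falls on a weak beat, so it is unaccented.

Unaccented passing tone.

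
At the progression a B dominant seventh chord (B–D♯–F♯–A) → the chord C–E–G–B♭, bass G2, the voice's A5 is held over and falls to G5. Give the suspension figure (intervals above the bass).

9–8 suspension.

At the second chord the bass is G2. The suspended A5 lies a ninth above the bass; after resolving down by step to G5, the interval above the bass becomes an octave.
Suspension figures are named by those two intervals: 9–8.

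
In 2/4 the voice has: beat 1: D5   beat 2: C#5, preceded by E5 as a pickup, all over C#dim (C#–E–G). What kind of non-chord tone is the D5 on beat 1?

Passing tone.

The harmony at that moment is C# diminished triad (C#, E, G); D5 is not a chord tone.
It is approached by step down from E5 and left by step down to C#5.
Step in, step out in the same direction — a passing tone.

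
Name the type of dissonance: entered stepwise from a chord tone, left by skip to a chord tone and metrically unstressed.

Escape tone.

Approach: by step. Departure: by leap. Metric position: weak.
Step in, leap out, from a weak position — an escape tone (échappée). (It is the mirror image of the appoggiatura, which leaps in and steps out on a strong beat.)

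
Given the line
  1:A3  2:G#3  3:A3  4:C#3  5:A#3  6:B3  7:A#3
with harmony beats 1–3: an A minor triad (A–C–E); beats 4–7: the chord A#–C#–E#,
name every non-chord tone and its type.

G#3 (beat 2) — neighbor tone; B3 (beat 6) — neighbor tone.

The harmony at that moment is A minor triad (A, C, E); G#3 is not a chord tone.
It is approached by step down from A3 and left by step up to A3.
Step away and step back to the same note — a neighbor tone (lower neighbor).
The harmony at that moment is A# minor triad (A#, C#, E#); B3 is not a chord tone.
It is approached by step up from A#3 and left by step down to A#3.
Step away and step back to the same note — a neighbor tone (upper neighbor).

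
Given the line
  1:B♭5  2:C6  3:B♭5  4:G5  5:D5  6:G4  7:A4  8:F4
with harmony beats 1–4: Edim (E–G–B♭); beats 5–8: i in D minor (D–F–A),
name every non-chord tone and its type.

The harmony at that moment is E diminished triad (E, G, B♭); C6 is not a chord tone.
It is approached by step up from B♭5 and left by step down to B♭5.
Step away and step back to the same note — a neighbor tone (upper neighbor).
The harmony at that moment is D minor triad (D, F, A); G4 is not a chord tone.
It is approached by leap down from D5 and left by step up to A4.
Leap in, step out — an appoggiatura.

C6 (beat 2) — neighbor tone; G4 (beat 6) — appoggiatura.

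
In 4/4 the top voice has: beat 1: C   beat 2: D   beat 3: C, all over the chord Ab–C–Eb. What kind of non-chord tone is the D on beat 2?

The harmony at that moment is Ab major triad (Ab, C, Eb); D is not a chord tone.
It is approached by step up from C and left by step down to C.
Step away and step back to the same note — a neighbor tone (upper neighbor).

Upper neighbor tone.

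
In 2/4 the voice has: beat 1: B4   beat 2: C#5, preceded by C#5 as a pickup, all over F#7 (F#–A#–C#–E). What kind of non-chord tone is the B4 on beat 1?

Lower neighbor tone.

The harmony at that moment is F# dominant seventh chord (F#, A#, C#, E); B4 is not a chord tone.
It is approached by step down from C#5 and left by step up to C#5.
Step away and step back to the same note — a neighbor tone (lower neighbor).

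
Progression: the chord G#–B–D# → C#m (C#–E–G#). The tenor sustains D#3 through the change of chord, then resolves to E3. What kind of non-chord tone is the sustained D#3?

D#3 is a retardation.

The harmony at that moment is C# minor triad (C#, E, G#); D#3 is not a chord tone.
It is held over (the same pitch as the preceding D#3) and left by step up to E3.
Held over from the previous chord and resolving up by step — a retardation.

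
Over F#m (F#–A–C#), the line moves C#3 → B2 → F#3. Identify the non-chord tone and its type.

B2 is an escape tone.

The harmony at that moment is F# minor triad (F#, A, C#); B2 is not a chord tone.
It is approached by step down from C#3 and left by leap up to F#3.
Step in, leap out — an escape tone.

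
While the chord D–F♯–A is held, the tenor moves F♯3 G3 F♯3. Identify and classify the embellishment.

G3 is a neighbor tone.

The harmony at that moment is D major triad (D, F♯, A); G3 is not a chord tone.
It is approached by step up from F♯3 and left by step down to F♯3.
Step away and step back to the same note — a neighbor tone (upper neighbor).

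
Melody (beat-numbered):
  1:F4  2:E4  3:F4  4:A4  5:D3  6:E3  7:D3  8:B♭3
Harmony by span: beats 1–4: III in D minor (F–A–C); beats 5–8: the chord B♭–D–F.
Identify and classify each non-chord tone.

E4 (beat 2) — neighbor tone; E3 (beat 6) — neighbor tone.

The harmony at that moment is F major triad (F, A, C); E4 is not a chord tone.
It is approached by step down from F4 and left by step up to F4.
Step away and step back to the same note — a neighbor tone (lower neighbor).
The harmony at that moment is B♭ major triad (B♭, D, F); E3 is not a chord tone.
It is approached by step up from D3 and left by step down to D3.
Step away and step back to the same note — a neighbor tone (upper neighbor).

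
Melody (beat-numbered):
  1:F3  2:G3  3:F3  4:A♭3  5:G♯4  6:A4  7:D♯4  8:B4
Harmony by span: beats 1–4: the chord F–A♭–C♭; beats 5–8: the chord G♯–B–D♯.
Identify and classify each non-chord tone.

The harmony at that moment is F diminished triad (F, A♭, C♭); G3 is not a chord tone.
It is approached by step up from F3 and left by step down to F3.
Step away and step back to the same note — a neighbor tone (upper neighbor).
The harmony at that moment is G♯ minor triad (G♯, B, D♯); A4 is not a chord tone.
It is approached by step up from G♯4 and left by leap down to D♯4.
Step in, leap out — an escape tone.

G3 (beat 2) — neighbor tone; A4 (beat 6) — escape tone.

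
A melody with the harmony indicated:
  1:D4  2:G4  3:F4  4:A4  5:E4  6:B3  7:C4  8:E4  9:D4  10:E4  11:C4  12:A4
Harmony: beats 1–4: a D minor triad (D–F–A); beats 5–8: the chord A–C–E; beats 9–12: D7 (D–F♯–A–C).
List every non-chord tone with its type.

G4 (beat 2) — appoggiatura; B3 (beat 6) — appoggiatura; E4 (beat 10) — escape tone.

The harmony at that moment is D minor triad (D, F, A); G4 is not a chord tone.
It is approached by leap up from D4 and left by step down to F4.
Leap in, step out — an appoggiatura.
The harmony at that moment is A minor triad (A, C, E); B3 is not a chord tone.
It is approached by leap down from E4 and left by step up to C4.
Leap in, step out — an appoggiatura.
The harmony at that moment is D dominant seventh chord (D, F♯, A, C); E4 is not a chord tone.
It is approached by step up from D4 and left by leap down to C4.
Step in, leap out — an escape tone.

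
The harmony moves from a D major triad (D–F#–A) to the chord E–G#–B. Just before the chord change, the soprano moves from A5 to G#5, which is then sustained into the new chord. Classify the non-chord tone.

The harmony at that moment is D major triad (D, F#, A); G#5 is not a chord tone.
It is approached by step down from A5 and then sustained as the same pitch into the next harmony.
Arriving early and becoming a chord tone when the harmony changes — an anticipation.

G#5 is an anticipation.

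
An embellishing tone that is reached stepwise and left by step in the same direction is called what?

Approach: by step. Departure: by step, continuing in the same direction.
Stepwise on both sides with no change of direction means the note fills in the space between two different chord tones — a passing tone. (Had it turned back to its starting note it would be a neighbor tone instead.)

Passing tone.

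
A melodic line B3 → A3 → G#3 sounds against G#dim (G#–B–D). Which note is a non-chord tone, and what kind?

A3 is a passing tone.

The harmony at that moment is G# diminished triad (G#, B, D); A3 is not a chord tone.
It is approached by step down from B3 and left by step down to G#3.
Step in, step out in the same direction — a passing tone.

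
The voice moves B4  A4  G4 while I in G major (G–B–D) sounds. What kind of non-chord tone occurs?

The harmony at that moment is G major triad (G, B, D); A4 is not a chord tone.
It is approached by step down from B4 and left by step down to G4.
Step in, step out in the same direction — a passing tone.

A4 is a passing tone.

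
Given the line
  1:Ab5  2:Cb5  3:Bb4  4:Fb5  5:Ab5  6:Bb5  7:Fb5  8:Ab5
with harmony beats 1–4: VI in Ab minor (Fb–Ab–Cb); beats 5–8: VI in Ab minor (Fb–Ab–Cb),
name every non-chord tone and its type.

Bb4 (beat 3) — escape tone; Bb5 (beat 6) — escape tone.

The harmony at that moment is Fb major triad (Fb, Ab, Cb); Bb4 is not a chord tone.
It is approached by step down from Cb5 and left by leap up to Fb5.
Step in, leap out — an escape tone.
The harmony at that moment is Fb major triad (Fb, Ab, Cb); Bb5 is not a chord tone.
It is approached by step up from Ab5 and left by leap down to Fb5.
Step in, leap out — an escape tone.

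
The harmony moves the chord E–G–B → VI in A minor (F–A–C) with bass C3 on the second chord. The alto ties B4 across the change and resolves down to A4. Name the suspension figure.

7–6 suspension.

At the second chord the bass is C3. The suspended B4 lies a seventh above the bass; after resolving down by step to A4, the interval above the bass becomes a sixth.
Suspension figures are named by those two intervals: 7–6.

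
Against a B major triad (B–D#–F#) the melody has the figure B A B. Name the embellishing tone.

A is a neighbor tone.

The harmony at that moment is B major triad (B, D#, F#); A is not a chord tone.
It is approached by step down from B and left by step up to B.
Step away and step back to the same note — a neighbor tone (lower neighbor).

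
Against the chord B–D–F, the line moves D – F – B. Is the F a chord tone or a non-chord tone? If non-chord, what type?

B diminished triad contains B, D, F; F is the fifth, so it is a chord tone.

Chord tone (the fifth of B diminished triad).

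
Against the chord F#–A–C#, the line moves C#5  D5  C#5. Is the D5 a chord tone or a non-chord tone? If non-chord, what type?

Non-chord tone — a neighbor tone.

The harmony at that moment is F# minor triad (F#, A, C#); D5 is not a chord tone.
It is approached by step up from C#5 and left by step down to C#5.
Step away and step back to the same note — a neighbor tone (upper neighbor).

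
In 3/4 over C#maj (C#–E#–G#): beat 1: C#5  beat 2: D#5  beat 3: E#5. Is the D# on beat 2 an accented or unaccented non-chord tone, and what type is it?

Unaccented passing tone.

The harmony at that moment is C# major triad (C#, E#, G#); D#5 is not a chord tone.
It is approached by step up from C#5 and left by step up to E#5.
Step in, step out in the same direction — a passing tone.
It falls on a weak beat, so it is unaccented.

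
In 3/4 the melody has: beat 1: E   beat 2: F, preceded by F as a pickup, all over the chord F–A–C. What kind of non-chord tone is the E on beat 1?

Lower neighbor tone.

The harmony at that moment is F major triad (F, A, C); E is not a chord tone.
It is approached by step down from F and left by step up to F.
Step away and step back to the same note — a neighbor tone (lower neighbor).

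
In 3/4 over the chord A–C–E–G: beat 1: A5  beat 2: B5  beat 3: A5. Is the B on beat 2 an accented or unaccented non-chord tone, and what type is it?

Unaccented neighbor tone.

The harmony at that moment is A minor seventh chord (A, C, E, G); B5 is not a chord tone.
It is approached by step up from A5 and left by step down to A5.
Step away and step back to the same note — a neighbor tone (upper neighbor).
It falls on a weak beat, so it is unaccented.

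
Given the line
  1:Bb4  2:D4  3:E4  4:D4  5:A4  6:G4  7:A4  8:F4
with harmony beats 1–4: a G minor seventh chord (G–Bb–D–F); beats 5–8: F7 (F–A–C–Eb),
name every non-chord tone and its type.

The harmony at that moment is G minor seventh chord (G, Bb, D, F); E4 is not a chord tone.
It is approached by step up from D4 and left by step down to D4.
Step away and step back to the same note — a neighbor tone (upper neighbor).
The harmony at that moment is F dominant seventh chord (F, A, C, Eb); G4 is not a chord tone.
It is approached by step down from A4 and left by step up to A4.
Step away and step back to the same note — a neighbor tone (lower neighbor).

E4 (beat 3) — neighbor tone; G4 (beat 6) — neighbor tone.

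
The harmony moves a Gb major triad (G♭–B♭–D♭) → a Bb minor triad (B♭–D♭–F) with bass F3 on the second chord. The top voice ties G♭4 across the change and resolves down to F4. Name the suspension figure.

At the second chord the bass is F3. The suspended G♭4 lies a ninth above the bass; after resolving down by step to F4, the interval above the bass becomes an octave.
Suspension figures are named by those two intervals: 9–8.

9–8 suspension.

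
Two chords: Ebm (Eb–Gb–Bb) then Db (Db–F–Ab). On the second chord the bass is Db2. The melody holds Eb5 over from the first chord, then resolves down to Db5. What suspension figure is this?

At the second chord the bass is Db2. The suspended Eb5 lies a ninth above the bass; after resolving down by step to Db5, the interval above the bass becomes an octave.
Suspension figures are named by those two intervals: 9–8.

9–8 suspension.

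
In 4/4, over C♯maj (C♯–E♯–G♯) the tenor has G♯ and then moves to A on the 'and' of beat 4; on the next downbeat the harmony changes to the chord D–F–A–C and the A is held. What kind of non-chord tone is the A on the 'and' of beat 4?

The harmony at that moment is C♯ major triad (C♯, E♯, G♯); A is not a chord tone.
It is approached by step up from G♯ and then sustained as the same pitch into the next harmony.
Arriving early and becoming a chord tone when the harmony changes — an anticipation.

Anticipation.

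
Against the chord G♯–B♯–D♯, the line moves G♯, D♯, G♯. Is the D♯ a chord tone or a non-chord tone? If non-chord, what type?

Chord tone (the fifth of G# major triad).

G# major triad contains G♯, B♯, D♯; D♯ is the fifth, so it is a chord tone.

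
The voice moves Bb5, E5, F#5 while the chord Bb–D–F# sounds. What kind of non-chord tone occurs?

E5 is an appoggiatura.

The harmony at that moment is Bb augmented triad (Bb, D, F#); E5 is not a chord tone.
It is approached by leap down from Bb5 and left by step up to F#5.
Leap in, step out — an appoggiatura.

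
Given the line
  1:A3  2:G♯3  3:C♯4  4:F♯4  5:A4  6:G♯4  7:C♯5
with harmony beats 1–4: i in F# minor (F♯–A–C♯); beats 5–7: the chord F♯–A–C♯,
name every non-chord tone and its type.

The harmony at that moment is F♯ minor triad (F♯, A, C♯); G♯3 is not a chord tone.
It is approached by step down from A3 and left by leap up to C♯4.
Step in, leap out — an escape tone.
The harmony at that moment is F♯ minor triad (F♯, A, C♯); G♯4 is not a chord tone.
It is approached by step down from A4 and left by leap up to C♯5.
Step in, leap out — an escape tone.

G♯3 (beat 2) — escape tone; G♯4 (beat 6) — escape tone.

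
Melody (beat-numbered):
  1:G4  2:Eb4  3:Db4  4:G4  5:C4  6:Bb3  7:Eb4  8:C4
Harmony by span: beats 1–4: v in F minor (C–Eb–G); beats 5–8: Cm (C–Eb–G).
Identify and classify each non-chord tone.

Db4 (beat 3) — escape tone; Bb3 (beat 6) — escape tone.

The harmony at that moment is C minor triad (C, Eb, G); Db4 is not a chord tone.
It is approached by step down from Eb4 and left by leap up to G4.
Step in, leap out — an escape tone.
The harmony at that moment is C minor triad (C, Eb, G); Bb3 is not a chord tone.
It is approached by step down from C4 and left by leap up to Eb4.
Step in, leap out — an escape tone.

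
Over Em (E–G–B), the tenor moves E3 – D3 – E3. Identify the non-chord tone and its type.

D3 is a neighbor tone.

The harmony at that moment is E minor triad (E, G, B); D3 is not a chord tone.
It is approached by step down from E3 and left by step up to E3.
Step away and step back to the same note — a neighbor tone (lower neighbor).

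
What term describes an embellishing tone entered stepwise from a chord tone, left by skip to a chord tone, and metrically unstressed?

Approach: by step. Departure: by leap. Metric position: weak.
Step in, leap out, from a weak position — an escape tone (échappée). (It is the mirror image of the appoggiatura, which leaps in and steps out on a strong beat.)

Escape tone.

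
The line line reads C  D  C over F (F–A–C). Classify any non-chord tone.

The harmony at that moment is F major triad (F, A, C); D is not a chord tone.
It is approached by step up from C and left by step down to C.
Step away and step back to the same note — a neighbor tone (upper neighbor).

D is a neighbor tone.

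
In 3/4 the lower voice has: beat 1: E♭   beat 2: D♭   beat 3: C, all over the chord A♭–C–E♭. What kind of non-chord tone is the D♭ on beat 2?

The harmony at that moment is A♭ major triad (A♭, C, E♭); D♭ is not a chord tone.
It is approached by step down from E♭ and left by step down to C.
Step in, step out in the same direction — a passing tone.

Passing tone.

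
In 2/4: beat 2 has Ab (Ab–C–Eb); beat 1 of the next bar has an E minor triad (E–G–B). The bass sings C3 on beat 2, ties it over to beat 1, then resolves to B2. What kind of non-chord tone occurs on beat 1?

Suspension.

The harmony at that moment is E minor triad (E, G, B); C3 is not a chord tone.
It is held over (the same pitch as the preceding C3) and left by step down to B2.
Held over from the previous chord and resolving down by step — a suspension.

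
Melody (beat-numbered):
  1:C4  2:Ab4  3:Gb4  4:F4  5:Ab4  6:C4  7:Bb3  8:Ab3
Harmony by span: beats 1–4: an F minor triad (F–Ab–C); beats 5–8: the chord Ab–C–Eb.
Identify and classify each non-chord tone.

Gb4 (beat 3) — passing tone; Bb3 (beat 7) — passing tone.

The harmony at that moment is F minor triad (F, Ab, C); Gb4 is not a chord tone.
It is approached by step down from Ab4 and left by step down to F4.
Step in, step out in the same direction — a passing tone.
The harmony at that moment is Ab major triad (Ab, C, Eb); Bb3 is not a chord tone.
It is approached by step down from C4 and left by step down to Ab3.
Step in, step out in the same direction — a passing tone.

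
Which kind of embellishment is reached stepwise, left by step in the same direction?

Passing tone.

Approach: by step. Departure: by step, continuing in the same direction.
Stepwise on both sides with no change of direction means the note fills in the space between two different chord tones — a passing tone. (Had it turned back to its starting note it would be a neighbor tone instead.)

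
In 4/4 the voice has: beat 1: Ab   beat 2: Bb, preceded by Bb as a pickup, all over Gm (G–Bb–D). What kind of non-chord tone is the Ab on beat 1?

The harmony at that moment is G minor triad (G, Bb, D); Ab is not a chord tone.
It is approached by step down from Bb and left by step up to Bb.
Step away and step back to the same note — a neighbor tone (lower neighbor).

Lower neighbor tone.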